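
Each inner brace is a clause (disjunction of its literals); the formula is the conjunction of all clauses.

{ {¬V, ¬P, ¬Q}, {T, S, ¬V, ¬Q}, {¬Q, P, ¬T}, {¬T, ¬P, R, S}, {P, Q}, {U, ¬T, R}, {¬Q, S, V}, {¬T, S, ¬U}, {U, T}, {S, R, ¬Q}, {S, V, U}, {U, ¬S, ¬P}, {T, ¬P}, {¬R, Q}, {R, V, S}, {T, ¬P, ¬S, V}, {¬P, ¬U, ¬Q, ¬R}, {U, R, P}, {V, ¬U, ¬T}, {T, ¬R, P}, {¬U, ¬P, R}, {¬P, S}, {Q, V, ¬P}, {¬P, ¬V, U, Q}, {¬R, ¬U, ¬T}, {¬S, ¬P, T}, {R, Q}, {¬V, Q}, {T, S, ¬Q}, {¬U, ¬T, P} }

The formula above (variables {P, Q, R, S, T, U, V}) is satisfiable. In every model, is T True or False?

Suppose T = True.
Case Q = False:
Unit clause (P) forces P = True.
Unit clause (¬R) forces R = False.
Now (R) is unsatisfied and unit — conflict.
Backtrack on Q: now try Q = True.
Unit clause (P) forces P = True.
Unit clause (¬V) forces V = False.
Unit clause (S) forces S = True.
Unit clause (U) forces U = True.
Now (¬U) is unsatisfied and unit — conflict.
Both values of Q lead to a conflict.
So every satisfying assignment has T = False.

False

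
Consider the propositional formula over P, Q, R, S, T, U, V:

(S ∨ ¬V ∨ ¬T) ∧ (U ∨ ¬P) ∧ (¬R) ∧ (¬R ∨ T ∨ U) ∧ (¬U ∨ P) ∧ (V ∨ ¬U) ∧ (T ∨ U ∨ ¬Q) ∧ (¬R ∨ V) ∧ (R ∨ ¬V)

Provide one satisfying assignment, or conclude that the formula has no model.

The clause (¬R) is unit, so R = False.
The clause (¬V) is unit, so V = False.
The clause (¬U) is unit, so U = False.
The clause (¬P) is unit, so P = False.
Branch on T: set T = True.
All clauses hold; Q, S can take either value.

P=False,  Q=True,  R=False,  S=True,  T=True,  U=False,  V=False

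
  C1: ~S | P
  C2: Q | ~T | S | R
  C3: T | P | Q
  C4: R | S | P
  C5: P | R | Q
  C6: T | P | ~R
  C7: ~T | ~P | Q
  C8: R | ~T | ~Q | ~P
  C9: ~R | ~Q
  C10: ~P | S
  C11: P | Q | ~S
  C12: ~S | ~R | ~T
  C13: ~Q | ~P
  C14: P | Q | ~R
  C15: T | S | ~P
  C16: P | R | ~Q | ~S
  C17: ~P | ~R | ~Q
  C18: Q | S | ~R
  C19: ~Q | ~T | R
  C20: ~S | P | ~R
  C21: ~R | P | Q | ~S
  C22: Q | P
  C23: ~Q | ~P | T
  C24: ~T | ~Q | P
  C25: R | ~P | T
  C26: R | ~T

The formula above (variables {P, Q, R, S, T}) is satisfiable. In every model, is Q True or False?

Suppose Q = 1.
The clause (~R) is unit, so R = 0.
The clause (~P) is unit, so P = 0.
The clause (~S) is unit, so S = 0.
But (S) is also a unit clause — contradiction.
So every satisfying assignment has Q = False.

False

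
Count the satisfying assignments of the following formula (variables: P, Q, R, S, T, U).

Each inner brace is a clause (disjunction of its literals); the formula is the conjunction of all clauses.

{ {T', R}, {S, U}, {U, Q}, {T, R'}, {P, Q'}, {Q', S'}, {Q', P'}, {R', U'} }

There are 2^6 = 64 truth assignments over (P, Q, R, S, T, U).
Split on T. With T = 1, the clauses containing T are satisfied and T' drops from the rest; 0 of the 2^5 = 32 assignments to the other variables satisfy what remains.
With T = 0, by the same count on the reduced clause set, 4 assignments work.
Total: 0 + 4 = 4.

4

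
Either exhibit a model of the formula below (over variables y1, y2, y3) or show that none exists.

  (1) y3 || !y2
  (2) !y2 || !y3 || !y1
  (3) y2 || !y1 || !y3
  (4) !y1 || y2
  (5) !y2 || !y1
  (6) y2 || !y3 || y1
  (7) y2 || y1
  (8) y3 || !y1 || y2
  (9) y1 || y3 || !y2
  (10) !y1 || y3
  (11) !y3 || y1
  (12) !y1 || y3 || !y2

UNSATISFIABLE

Branch on y3: set y3 = true.
From the singleton clause (y1), y1 = true.
From the singleton clause (!y2), y2 = false.
But (y2) is also a unit clause — contradiction.
So y3 must be the other value — set y3 = false.
From the singleton clause (!y2), y2 = false.
From the singleton clause (!y1), y1 = false.
But (y1) is also a unit clause — contradiction.
Neither y3 = true nor y3 = false works.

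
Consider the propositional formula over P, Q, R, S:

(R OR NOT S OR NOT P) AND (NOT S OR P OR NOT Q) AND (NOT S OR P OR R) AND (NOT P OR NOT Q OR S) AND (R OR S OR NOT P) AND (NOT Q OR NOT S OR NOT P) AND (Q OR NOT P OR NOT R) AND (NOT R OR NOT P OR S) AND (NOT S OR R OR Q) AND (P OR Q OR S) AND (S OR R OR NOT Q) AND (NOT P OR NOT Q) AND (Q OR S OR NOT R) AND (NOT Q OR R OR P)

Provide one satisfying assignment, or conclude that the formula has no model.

Try P = false.
Try S = true.
(NOT Q) alone gives Q = false.
(R) alone gives R = true.
All clauses are satisfied.

P=false,  Q=false,  R=true,  S=true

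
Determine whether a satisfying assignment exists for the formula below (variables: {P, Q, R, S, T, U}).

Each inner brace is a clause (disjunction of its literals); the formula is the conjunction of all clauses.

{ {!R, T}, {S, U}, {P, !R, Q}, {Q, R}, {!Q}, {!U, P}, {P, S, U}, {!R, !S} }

Unit clause (!Q) forces Q = false.
Unit clause (R) forces R = true.
Unit clause (T) forces T = true.
Unit clause (P) forces P = true.
Unit clause (!S) forces S = false.
Unit clause (U) forces U = true.
All clauses are satisfied.
A satisfying assignment: P ↦ true, Q ↦ false, R ↦ true, S ↦ false, T ↦ true, U ↦ true.

Yes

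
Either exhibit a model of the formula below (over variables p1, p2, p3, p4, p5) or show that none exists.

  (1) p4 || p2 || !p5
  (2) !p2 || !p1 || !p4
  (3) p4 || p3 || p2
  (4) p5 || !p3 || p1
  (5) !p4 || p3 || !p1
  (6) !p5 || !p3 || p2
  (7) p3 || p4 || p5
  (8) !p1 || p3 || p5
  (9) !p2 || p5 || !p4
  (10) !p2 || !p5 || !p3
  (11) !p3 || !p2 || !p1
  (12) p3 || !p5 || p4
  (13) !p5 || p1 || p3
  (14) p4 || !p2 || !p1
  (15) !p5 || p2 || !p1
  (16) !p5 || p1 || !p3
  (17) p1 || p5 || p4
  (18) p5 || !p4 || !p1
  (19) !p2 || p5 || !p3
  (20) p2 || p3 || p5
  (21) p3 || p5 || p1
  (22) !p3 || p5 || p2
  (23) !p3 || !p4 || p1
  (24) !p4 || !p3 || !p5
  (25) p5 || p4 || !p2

Case p4 = true:
Case p2 = false:
Case p3 = true:
From the singleton clause (!p5), p5 = false.
That conflicts with the unit clause (p5).
That branch fails; take p3 = false instead.
From the singleton clause (!p1), p1 = false.
From the singleton clause (!p5), p5 = false.
That conflicts with the unit clause (p5).
Either choice for p3 ends in contradiction.
That branch fails; take p2 = true instead.
From the singleton clause (!p1), p1 = false.
From the singleton clause (p5), p5 = true.
From the singleton clause (!p3), p3 = false.
That conflicts with the unit clause (p3).
Either choice for p2 ends in contradiction.
That branch fails; take p4 = false instead.
Case p2 = true:
From the singleton clause (!p1), p1 = false.
From the singleton clause (p5), p5 = true.
From the singleton clause (!p3), p3 = false.
That conflicts with the unit clause (p3).
That branch fails; take p2 = false instead.
From the singleton clause (!p5), p5 = false.
From the singleton clause (p3), p3 = true.
That conflicts with the unit clause (!p3).
Either choice for p2 ends in contradiction.
Either choice for p4 ends in contradiction.

UNSATISFIABLE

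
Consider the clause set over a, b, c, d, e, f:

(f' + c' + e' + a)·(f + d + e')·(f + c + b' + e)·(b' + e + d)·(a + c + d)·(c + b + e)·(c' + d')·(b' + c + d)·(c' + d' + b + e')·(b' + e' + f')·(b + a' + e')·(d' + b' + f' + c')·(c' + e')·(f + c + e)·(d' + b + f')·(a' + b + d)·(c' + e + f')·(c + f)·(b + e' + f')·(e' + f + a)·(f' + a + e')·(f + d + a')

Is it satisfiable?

Try c = 1.
Unit clause (d') forces d = 0.
Unit clause (e') forces e = 0.
Unit clause (b') forces b = 0.
Unit clause (a') forces a = 0.
Unit clause (f') forces f = 0.
This assignment satisfies each clause.
A satisfying assignment: a ↦ 0,  b ↦ 0,  c ↦ 1,  d ↦ 0,  e ↦ 0,  f ↦ 0.

Yes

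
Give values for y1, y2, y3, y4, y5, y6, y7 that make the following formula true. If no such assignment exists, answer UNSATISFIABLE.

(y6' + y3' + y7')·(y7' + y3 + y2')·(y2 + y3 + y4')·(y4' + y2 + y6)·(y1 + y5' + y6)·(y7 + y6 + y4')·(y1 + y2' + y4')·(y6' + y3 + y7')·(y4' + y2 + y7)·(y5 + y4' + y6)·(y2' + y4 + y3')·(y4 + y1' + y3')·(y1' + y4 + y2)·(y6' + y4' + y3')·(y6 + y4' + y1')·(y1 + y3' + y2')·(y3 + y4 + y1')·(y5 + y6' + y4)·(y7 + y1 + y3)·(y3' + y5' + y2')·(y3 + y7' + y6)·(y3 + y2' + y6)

Suppose y6 = 1.
Suppose y3 = 0.
Unit clause (y7') forces y7 = 0.
Unit clause (y1) forces y1 = 1.
Unit clause (y4) forces y4 = 1.
Unit clause (y2) forces y2 = 1.
No clause remains; y5 is free.

y1: 1; y2: 1; y3: 0; y4: 1; y5: 0; y6: 1; y7: 0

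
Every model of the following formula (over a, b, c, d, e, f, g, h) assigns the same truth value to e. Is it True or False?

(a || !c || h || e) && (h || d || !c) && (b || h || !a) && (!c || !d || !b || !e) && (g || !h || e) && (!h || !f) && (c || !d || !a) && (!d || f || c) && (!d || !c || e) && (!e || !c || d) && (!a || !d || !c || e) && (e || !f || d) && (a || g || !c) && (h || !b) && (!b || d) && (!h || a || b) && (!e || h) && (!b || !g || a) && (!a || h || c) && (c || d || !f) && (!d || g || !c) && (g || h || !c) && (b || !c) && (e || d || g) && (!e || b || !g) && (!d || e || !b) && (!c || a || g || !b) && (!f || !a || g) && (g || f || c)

Suppose e = true.
(h) alone gives h = true.
(!f) alone gives f = false.
Branch on d: set d = false.
(!c) alone gives c = false.
(!b) alone gives b = false.
(a) alone gives a = true.
(!g) alone gives g = false.
But (g) is also a unit clause — contradiction.
So d must be the other value — set d = true.
(c) alone gives c = true.
(!b) alone gives b = false.
But (b) is also a unit clause — contradiction.
Neither d = true nor d = false works.
So every satisfying assignment has e = False.

False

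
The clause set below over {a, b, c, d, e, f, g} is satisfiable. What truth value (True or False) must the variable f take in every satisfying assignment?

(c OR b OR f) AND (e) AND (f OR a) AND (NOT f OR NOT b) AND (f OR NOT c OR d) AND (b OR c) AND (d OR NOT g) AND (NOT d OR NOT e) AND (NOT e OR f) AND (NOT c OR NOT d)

True

Suppose f = false.
From the singleton clause (e), e = true.
Now (NOT e) is unsatisfied and unit — conflict.
So every satisfying assignment has f = True.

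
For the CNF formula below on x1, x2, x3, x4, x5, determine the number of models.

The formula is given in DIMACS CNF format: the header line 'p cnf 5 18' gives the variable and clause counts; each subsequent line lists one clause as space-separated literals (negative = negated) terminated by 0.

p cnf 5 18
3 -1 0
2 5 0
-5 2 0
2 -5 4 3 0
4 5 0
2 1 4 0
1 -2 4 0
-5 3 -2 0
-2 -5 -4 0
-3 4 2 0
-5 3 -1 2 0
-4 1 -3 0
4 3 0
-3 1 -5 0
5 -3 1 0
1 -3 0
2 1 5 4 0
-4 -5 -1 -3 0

3

There are 2^5 = 32 truth assignments over (x1, x2, x3, x4, x5).
Split on x2. With x2 = True, the clauses containing x2 are satisfied and ¬x2 drops from the rest; 3 of the 2^4 = 16 assignments to the other variables satisfy what remains.
With x2 = False, by the same count on the reduced clause set, 0 assignments work.
Total: 3 + 0 = 3.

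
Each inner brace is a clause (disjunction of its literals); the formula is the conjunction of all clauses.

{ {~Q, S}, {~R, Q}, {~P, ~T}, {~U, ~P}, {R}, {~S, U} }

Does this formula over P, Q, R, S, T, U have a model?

Yes

The clause (R) is unit, so R = 1.
The clause (Q) is unit, so Q = 1.
The clause (S) is unit, so S = 1.
The clause (U) is unit, so U = 1.
The clause (~P) is unit, so P = 0.
All clauses hold; T can take either value.
A satisfying assignment: P ↦ 0,  Q ↦ 1,  R ↦ 1,  S ↦ 1,  T ↦ 0,  U ↦ 1.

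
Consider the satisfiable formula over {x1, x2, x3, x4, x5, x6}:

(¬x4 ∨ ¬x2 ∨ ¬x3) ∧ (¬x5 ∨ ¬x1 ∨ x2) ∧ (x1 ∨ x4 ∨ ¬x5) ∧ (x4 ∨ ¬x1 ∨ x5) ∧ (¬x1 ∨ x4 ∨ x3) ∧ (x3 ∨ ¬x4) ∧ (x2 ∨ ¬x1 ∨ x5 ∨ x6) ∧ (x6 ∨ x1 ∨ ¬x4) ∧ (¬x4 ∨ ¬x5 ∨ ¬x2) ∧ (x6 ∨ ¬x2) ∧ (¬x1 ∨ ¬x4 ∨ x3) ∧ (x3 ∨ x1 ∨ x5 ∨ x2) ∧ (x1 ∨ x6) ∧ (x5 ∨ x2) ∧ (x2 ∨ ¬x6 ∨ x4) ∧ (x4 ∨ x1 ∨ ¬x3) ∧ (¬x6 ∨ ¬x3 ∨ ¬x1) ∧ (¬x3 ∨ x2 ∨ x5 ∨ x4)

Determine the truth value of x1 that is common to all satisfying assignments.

False

Suppose x1 = True.
Branch on x5: set x5 = False.
From the singleton clause (x4), x4 = True.
From the singleton clause (x3), x3 = True.
From the singleton clause (¬x2), x2 = False.
That conflicts with the unit clause (x2).
So x5 must be the other value — set x5 = True.
From the singleton clause (x2), x2 = True.
From the singleton clause (¬x4), x4 = False.
From the singleton clause (x3), x3 = True.
From the singleton clause (x6), x6 = True.
That conflicts with the unit clause (¬x6).
Either choice for x5 ends in contradiction.
So every satisfying assignment has x1 = False.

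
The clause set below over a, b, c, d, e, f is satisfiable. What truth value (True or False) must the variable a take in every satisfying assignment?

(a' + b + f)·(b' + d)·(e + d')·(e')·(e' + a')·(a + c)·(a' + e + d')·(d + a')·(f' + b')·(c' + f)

False

Suppose a = 1.
(e') alone gives e = 0.
(d') alone gives d = 0.
That conflicts with the unit clause (d).
So every satisfying assignment has a = False.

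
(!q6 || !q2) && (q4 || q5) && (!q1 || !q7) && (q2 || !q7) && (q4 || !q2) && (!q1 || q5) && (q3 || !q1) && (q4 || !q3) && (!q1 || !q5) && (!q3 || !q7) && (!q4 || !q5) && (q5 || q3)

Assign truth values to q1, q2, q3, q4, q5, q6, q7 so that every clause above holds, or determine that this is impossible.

Case q6 = true:
The clause (!q2) is unit, so q2 = false.
The clause (!q7) is unit, so q7 = false.
Case q4 = true:
The clause (!q5) is unit, so q5 = false.
The clause (!q1) is unit, so q1 = false.
The clause (q3) is unit, so q3 = true.
All clauses are satisfied.

q1 ↦ false,  q2 ↦ false,  q3 ↦ true,  q4 ↦ true,  q5 ↦ false,  q6 ↦ true,  q7 ↦ false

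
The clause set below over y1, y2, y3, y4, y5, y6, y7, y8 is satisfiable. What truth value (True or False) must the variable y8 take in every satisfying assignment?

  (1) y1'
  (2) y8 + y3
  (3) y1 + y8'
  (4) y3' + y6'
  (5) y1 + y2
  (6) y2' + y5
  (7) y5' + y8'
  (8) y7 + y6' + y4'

Suppose y8 = 1.
From the singleton clause (y1'), y1 = 0.
That conflicts with the unit clause (y1).
So every satisfying assignment has y8 = False.

False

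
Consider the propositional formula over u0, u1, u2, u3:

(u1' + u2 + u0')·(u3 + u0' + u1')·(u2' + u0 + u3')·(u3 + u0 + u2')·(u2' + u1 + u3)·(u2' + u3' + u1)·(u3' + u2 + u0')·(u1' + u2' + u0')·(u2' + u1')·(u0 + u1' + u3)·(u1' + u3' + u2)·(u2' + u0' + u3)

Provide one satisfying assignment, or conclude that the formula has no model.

Branch on u2: set u2 = 0.
Branch on u1: set u1 = 0.
Branch on u3: set u3 = 1.
(u0') alone gives u0 = 0.
All clauses are satisfied.

u0=0,  u1=0,  u2=0,  u3=1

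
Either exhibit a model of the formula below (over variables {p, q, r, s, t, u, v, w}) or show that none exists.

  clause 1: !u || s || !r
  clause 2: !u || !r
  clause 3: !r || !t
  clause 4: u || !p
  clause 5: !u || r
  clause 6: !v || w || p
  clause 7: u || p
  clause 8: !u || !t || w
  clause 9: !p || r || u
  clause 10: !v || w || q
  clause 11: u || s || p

UNSATISFIABLE

Branch on u: set u = false.
(!p) alone gives p = false.
Now (p) is unsatisfied and unit — conflict.
So u must be the other value — set u = true.
(!r) alone gives r = false.
Now (r) is unsatisfied and unit — conflict.
Both values of u lead to a conflict.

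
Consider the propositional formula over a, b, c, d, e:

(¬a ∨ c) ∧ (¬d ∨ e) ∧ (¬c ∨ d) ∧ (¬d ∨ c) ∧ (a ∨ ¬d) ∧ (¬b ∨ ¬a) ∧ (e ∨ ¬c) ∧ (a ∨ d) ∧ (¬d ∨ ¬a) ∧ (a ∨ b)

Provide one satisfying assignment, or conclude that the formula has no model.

Try a = False.
From the singleton clause (¬d), d = False.
Now (d) is unsatisfied and unit — conflict.
Backtrack on a: now try a = True.
From the singleton clause (c), c = True.
From the singleton clause (d), d = True.
Now (¬d) is unsatisfied and unit — conflict.
Neither a = True nor a = False works.

UNSATISFIABLE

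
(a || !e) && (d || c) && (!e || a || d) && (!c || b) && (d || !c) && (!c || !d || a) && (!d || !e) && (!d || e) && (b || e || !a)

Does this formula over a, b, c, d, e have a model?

Unsatisfiable

Suppose a = true.
Suppose d = true.
(!e) alone gives e = false.
That conflicts with the unit clause (e).
Backtrack on d: now try d = false.
(c) alone gives c = true.
That conflicts with the unit clause (!c).
Either choice for d ends in contradiction.
Backtrack on a: now try a = false.
(!e) alone gives e = false.
(!d) alone gives d = false.
(c) alone gives c = true.
That conflicts with the unit clause (!c).
Either choice for a ends in contradiction.
No assignment satisfies every clause.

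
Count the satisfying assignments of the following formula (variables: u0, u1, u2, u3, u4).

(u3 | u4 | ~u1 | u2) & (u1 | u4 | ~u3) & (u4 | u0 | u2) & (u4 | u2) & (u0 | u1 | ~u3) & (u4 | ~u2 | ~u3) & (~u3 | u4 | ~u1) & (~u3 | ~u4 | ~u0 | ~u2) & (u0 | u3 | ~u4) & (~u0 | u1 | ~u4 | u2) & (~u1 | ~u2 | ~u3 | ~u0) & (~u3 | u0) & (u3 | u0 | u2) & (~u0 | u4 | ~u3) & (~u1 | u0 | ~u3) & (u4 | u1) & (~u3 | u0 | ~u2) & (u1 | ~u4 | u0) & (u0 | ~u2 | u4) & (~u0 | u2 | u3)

4

There are 2^5 = 32 truth assignments over (u0, u1, u2, u3, u4).
Split on u3. With u3 = 1, the clauses containing u3 are satisfied and ~u3 drops from the rest; 1 of the 2^4 = 16 assignments to the other variables satisfy what remains.
With u3 = 0, by the same count on the reduced clause set, 3 assignments work.
(One model: u0=T, u1=F, u2=T, u3=F, u4=T.)
Total: 1 + 3 = 4.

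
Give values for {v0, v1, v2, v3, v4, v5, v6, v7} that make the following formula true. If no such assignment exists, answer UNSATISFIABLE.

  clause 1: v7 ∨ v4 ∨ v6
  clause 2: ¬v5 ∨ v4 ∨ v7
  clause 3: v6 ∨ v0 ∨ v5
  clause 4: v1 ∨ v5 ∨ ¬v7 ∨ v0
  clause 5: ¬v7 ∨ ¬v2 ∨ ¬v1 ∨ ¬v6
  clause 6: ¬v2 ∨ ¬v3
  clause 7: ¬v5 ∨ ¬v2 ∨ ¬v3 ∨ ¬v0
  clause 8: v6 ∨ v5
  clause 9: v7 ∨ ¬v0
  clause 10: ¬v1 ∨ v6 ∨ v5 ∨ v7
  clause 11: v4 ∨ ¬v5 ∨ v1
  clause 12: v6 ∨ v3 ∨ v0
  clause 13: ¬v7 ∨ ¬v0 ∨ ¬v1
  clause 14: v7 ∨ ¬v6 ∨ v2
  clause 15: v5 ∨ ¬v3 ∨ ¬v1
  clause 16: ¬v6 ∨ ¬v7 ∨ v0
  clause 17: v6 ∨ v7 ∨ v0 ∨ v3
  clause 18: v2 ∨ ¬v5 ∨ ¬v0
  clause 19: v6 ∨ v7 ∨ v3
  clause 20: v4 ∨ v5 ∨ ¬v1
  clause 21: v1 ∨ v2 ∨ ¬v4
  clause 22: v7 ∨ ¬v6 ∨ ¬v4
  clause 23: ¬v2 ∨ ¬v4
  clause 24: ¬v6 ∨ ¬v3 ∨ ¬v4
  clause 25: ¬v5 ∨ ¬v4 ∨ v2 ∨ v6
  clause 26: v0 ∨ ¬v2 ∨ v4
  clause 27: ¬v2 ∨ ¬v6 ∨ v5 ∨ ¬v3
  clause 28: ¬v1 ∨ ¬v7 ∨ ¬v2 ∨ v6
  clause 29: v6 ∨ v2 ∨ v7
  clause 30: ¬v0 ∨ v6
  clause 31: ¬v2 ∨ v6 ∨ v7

Suppose v2 = False.
Suppose v6 = True.
From the singleton clause (v7), v7 = True.
From the singleton clause (v0), v0 = True.
From the singleton clause (¬v1), v1 = False.
From the singleton clause (¬v5), v5 = False.
From the singleton clause (¬v4), v4 = False.
All clauses hold; v3 can take either value.

v0 ↦ True, v1 ↦ False, v2 ↦ False, v3 ↦ True, v4 ↦ False, v5 ↦ False, v6 ↦ True, v7 ↦ True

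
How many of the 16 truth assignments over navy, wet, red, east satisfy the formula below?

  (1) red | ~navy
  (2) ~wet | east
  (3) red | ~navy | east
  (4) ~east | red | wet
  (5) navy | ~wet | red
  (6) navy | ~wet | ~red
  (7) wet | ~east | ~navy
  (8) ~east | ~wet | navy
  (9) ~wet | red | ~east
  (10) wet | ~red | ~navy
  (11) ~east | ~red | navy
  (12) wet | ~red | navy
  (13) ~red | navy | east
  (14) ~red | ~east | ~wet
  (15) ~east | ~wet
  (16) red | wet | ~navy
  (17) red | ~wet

1

There are 2^4 = 16 truth assignments over (navy, wet, red, east).
Check each against the 17 clauses (columns in the order navy, wet, red, east):
  F F F F  ✓ satisfies all
  F F F T  ✗ fails (~east | red | wet)
  F F T F  ✗ fails (wet | ~red | navy)
  F F T T  ✗ fails (~east | ~red | navy)
  F T F F  ✗ fails (~wet | east)
  F T F T  ✗ fails (navy | ~wet | red)
  F T T F  ✗ fails (~wet | east)
  F T T T  ✗ fails (navy | ~wet | ~red)
  T F F F  ✗ fails (red | ~navy)
  T F F T  ✗ fails (red | ~navy)
  T F T F  ✗ fails (wet | ~red | ~navy)
  T F T T  ✗ fails (wet | ~east | ~navy)
  T T F F  ✗ fails (red | ~navy)
  T T F T  ✗ fails (red | ~navy)
  T T T F  ✗ fails (~wet | east)
  T T T T  ✗ fails (~red | ~east | ~wet)
1 of the 16 rows is a model.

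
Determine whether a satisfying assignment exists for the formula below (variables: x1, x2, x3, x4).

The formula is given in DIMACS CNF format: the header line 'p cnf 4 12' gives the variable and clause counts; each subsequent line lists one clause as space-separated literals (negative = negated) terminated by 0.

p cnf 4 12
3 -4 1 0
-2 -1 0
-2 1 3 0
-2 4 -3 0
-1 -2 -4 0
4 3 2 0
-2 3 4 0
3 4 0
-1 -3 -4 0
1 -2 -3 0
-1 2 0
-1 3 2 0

Branch on x2: set x2 = False.
Unit clause (¬x1) forces x1 = False.
Branch on x3: set x3 = True.
No clause remains; x4 is free.
A satisfying assignment: x1 ↦ False,  x2 ↦ False,  x3 ↦ True,  x4 ↦ False.

Satisfiable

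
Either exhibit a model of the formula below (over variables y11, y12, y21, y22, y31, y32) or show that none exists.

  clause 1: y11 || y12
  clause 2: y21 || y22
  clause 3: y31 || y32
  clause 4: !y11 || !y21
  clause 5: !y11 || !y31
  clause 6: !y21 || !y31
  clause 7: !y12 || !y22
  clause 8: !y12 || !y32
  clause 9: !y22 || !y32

Try y11 = true.
Unit clause (!y21) forces y21 = false.
Unit clause (y22) forces y22 = true.
Unit clause (!y31) forces y31 = false.
Unit clause (y32) forces y32 = true.
But (!y32) is also a unit clause — contradiction.
So y11 must be the other value — set y11 = false.
Unit clause (y12) forces y12 = true.
Unit clause (!y22) forces y22 = false.
Unit clause (y21) forces y21 = true.
Unit clause (!y31) forces y31 = false.
Unit clause (y32) forces y32 = true.
But (!y32) is also a unit clause — contradiction.
Either choice for y11 ends in contradiction.

UNSATISFIABLE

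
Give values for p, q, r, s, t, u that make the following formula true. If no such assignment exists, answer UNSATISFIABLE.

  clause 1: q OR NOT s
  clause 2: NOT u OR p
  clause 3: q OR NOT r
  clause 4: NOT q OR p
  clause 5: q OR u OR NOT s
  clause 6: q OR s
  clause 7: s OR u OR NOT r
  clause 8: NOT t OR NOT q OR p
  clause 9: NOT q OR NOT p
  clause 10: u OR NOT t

Try q = true.
The clause (p) is unit, so p = true.
That conflicts with the unit clause (NOT p).
That branch fails; take q = false instead.
The clause (NOT s) is unit, so s = false.
That conflicts with the unit clause (s).
Either choice for q ends in contradiction.

UNSATISFIABLE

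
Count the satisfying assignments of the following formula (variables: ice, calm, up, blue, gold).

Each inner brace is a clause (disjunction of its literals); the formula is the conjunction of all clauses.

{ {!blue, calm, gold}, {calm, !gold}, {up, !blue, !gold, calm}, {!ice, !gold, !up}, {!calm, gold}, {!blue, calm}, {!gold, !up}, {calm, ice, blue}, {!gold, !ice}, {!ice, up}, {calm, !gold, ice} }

There are 2^5 = 32 truth assignments over (ice, calm, up, blue, gold).
Split on up. With up = true, the clauses containing up are satisfied and !up drops from the rest; 1 of the 2^4 = 16 assignments to the other variables satisfy what remains.
With up = false, by the same count on the reduced clause set, 2 assignments work.
Total: 1 + 2 = 3.

3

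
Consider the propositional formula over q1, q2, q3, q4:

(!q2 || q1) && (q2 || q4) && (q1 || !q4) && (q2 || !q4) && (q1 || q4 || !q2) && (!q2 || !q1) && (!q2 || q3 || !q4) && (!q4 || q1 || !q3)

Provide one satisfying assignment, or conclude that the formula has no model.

UNSATISFIABLE

Try q2 = false.
The clause (q4) is unit, so q4 = true.
But (!q4) is also a unit clause — contradiction.
So q2 must be the other value — set q2 = true.
The clause (q1) is unit, so q1 = true.
But (!q1) is also a unit clause — contradiction.
Either choice for q2 ends in contradiction.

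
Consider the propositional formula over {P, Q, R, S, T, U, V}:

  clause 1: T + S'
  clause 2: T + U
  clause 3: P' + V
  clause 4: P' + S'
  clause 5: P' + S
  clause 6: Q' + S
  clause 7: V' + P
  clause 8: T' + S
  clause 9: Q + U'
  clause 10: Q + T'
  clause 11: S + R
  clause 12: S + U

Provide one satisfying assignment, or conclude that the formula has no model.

Case T = 1:
(S) alone gives S = 1.
(P') alone gives P = 0.
(V') alone gives V = 0.
(Q) alone gives Q = 1.
No clause remains; R, U are free.

P ↦ 0, Q ↦ 1, R ↦ 0, S ↦ 1, T ↦ 1, U ↦ 1, V ↦ 0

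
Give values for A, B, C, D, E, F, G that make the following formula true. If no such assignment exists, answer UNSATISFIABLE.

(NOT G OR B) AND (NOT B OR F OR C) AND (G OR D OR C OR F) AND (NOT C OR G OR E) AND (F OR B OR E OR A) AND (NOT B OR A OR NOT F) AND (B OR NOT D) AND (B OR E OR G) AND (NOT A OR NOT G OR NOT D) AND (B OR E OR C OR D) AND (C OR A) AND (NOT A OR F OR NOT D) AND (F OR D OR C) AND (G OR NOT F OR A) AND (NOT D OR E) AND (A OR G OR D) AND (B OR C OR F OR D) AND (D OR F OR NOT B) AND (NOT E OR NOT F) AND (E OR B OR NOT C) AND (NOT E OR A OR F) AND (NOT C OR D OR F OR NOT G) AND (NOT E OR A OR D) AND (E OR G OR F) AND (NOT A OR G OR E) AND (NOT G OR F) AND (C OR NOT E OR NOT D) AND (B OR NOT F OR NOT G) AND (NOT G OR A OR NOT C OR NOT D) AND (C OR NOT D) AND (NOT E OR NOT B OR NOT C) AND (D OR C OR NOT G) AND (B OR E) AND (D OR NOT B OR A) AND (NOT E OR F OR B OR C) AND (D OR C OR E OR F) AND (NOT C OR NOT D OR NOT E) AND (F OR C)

Case G = false:
Case C = true:
Unit clause (E) forces E = true.
Unit clause (NOT F) forces F = false.
Unit clause (A) forces A = true.
Unit clause (NOT D) forces D = false.
Unit clause (NOT B) forces B = false.
Every clause now holds.

A: true; B: false; C: true; D: false; E: true; F: false; G: false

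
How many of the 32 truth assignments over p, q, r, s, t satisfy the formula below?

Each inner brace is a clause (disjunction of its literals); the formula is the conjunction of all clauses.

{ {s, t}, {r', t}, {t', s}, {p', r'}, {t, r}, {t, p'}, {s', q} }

There are 2^5 = 32 truth assignments over (p, q, r, s, t).
Split on s. With s = 1, the clauses containing s are satisfied and s' drops from the rest; 3 of the 2^4 = 16 assignments to the other variables satisfy what remains.
With s = 0, by the same count on the reduced clause set, 0 assignments work.
Total: 3 + 0 = 3.

3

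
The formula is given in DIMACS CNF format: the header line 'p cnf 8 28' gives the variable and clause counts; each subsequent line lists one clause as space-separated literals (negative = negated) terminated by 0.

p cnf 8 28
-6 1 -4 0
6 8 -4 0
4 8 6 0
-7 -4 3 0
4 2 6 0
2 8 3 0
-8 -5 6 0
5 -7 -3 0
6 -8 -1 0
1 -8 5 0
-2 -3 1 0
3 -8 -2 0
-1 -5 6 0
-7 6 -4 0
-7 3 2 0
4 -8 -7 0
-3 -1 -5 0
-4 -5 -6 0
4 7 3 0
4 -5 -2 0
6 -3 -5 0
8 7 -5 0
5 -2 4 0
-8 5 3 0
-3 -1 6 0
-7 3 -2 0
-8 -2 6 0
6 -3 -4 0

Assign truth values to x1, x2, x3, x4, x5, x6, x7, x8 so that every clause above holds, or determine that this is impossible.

Try x6 = True.
Try x1 = False.
(¬x4) alone gives x4 = False.
Try x8 = True.
(x5) alone gives x5 = True.
(¬x7) alone gives x7 = False.
(x3) alone gives x3 = True.
(¬x2) alone gives x2 = False.
All clauses are satisfied.

x1: False,  x2: False,  x3: True,  x4: False,  x5: True,  x6: True,  x7: False,  x8: True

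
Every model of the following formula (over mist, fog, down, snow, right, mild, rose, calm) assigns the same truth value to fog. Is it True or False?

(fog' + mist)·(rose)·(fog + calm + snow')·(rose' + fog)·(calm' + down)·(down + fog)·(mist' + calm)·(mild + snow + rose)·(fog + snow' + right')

Suppose fog = 0.
Unit clause (rose) forces rose = 1.
That conflicts with the unit clause (rose').
So every satisfying assignment has fog = True.

True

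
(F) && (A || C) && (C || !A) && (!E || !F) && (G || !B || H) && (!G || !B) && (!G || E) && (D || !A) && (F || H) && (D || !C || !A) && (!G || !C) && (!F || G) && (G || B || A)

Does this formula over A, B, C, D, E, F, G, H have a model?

Unsatisfiable

From the singleton clause (F), F = true.
From the singleton clause (!E), E = false.
From the singleton clause (!G), G = false.
But (G) is also a unit clause — contradiction.
No assignment satisfies every clause.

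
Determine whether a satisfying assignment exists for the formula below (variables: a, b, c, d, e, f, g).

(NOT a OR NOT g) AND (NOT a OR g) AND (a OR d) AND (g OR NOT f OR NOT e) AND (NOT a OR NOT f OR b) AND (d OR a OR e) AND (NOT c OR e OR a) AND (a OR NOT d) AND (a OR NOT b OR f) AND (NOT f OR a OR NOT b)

Case a = false:
The clause (d) is unit, so d = true.
That conflicts with the unit clause (NOT d).
So a must be the other value — set a = true.
The clause (NOT g) is unit, so g = false.
That conflicts with the unit clause (g).
Neither a = true nor a = false works.
No assignment satisfies every clause.

Unsatisfiable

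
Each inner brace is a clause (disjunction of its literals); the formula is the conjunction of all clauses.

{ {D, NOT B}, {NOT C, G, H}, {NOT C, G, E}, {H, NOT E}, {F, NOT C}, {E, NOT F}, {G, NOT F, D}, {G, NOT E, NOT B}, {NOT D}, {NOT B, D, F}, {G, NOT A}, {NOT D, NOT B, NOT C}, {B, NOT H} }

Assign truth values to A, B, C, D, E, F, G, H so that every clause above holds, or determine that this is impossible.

A ↦ false; B ↦ false; C ↦ false; D ↦ false; E ↦ false; F ↦ false; G ↦ true; H ↦ false

From the singleton clause (NOT D), D = false.
From the singleton clause (NOT B), B = false.
From the singleton clause (NOT H), H = false.
From the singleton clause (NOT E), E = false.
From the singleton clause (NOT F), F = false.
From the singleton clause (NOT C), C = false.
Case G = true:
All clauses hold; A can take either value.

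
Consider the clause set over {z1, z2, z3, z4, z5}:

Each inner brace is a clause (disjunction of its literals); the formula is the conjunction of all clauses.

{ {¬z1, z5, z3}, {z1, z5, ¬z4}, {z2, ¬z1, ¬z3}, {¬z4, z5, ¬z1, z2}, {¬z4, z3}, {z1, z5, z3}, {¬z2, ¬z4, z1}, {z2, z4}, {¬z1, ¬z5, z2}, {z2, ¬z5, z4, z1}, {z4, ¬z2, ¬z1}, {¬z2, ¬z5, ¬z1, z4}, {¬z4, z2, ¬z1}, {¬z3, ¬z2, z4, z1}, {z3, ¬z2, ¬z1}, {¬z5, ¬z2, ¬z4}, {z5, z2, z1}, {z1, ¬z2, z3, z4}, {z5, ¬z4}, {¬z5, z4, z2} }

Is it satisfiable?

Yes

Suppose z4 = True.
(z3) alone gives z3 = True.
(z5) alone gives z5 = True.
(¬z2) alone gives z2 = False.
(¬z1) alone gives z1 = False.
Every clause now holds.
A satisfying assignment: z1: False, z2: False, z3: True, z4: True, z5: True.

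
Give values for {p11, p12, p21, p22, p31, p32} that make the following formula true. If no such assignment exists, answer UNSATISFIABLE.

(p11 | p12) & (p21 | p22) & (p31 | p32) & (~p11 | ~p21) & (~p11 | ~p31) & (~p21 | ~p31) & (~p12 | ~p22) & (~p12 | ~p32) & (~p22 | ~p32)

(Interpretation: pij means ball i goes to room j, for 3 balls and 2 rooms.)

Branch on p11: set p11 = 1.
(~p21) alone gives p21 = 0.
(p22) alone gives p22 = 1.
(~p31) alone gives p31 = 0.
(p32) alone gives p32 = 1.
But (~p32) is also a unit clause — contradiction.
That branch fails; take p11 = 0 instead.
(p12) alone gives p12 = 1.
(~p22) alone gives p22 = 0.
(p21) alone gives p21 = 1.
(~p31) alone gives p31 = 0.
(p32) alone gives p32 = 1.
But (~p32) is also a unit clause — contradiction.
Either choice for p11 ends in contradiction.

UNSATISFIABLE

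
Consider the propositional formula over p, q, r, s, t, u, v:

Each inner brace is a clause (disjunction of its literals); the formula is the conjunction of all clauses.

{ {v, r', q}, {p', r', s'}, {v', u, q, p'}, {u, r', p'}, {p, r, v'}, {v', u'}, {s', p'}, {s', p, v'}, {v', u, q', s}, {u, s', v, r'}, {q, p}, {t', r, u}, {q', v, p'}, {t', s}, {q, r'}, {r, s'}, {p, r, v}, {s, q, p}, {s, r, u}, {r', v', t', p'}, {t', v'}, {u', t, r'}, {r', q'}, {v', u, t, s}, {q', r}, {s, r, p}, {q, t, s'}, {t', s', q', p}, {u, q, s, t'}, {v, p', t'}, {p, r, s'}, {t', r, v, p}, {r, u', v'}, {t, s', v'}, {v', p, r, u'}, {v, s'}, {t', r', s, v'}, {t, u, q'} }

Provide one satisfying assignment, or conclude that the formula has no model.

p: 1, q: 0, r: 0, s: 0, t: 0, u: 1, v: 0

Suppose v = 0.
(s') alone gives s = 0.
(t') alone gives t = 0.
Suppose r = 0.
(p) alone gives p = 1.
(q') alone gives q = 0.
(u) alone gives u = 1.
Every clause now holds.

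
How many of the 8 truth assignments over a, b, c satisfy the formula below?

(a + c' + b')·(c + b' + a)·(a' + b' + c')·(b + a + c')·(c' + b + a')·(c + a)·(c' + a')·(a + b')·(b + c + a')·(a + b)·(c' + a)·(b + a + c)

There are 2^3 = 8 truth assignments over (a, b, c).
Check each against the 12 clauses (columns in the order a, b, c):
  F F F  ✗ fails (c + a)
  F F T  ✗ fails (b + a + c')
  F T F  ✗ fails (c + b' + a)
  F T T  ✗ fails (a + c' + b')
  T F F  ✗ fails (b + c + a')
  T F T  ✗ fails (c' + b + a')
  T T F  ✓ satisfies all
  T T T  ✗ fails (a' + b' + c')
1 of the 8 rows is a model.

1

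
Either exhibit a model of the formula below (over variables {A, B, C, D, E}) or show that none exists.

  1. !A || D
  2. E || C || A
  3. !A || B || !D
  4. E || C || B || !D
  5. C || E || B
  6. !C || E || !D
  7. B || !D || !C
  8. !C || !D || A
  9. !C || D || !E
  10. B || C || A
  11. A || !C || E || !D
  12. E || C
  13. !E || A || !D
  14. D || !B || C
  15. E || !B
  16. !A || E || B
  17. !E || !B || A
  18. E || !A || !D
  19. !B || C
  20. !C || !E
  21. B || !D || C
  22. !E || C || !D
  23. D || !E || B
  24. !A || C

Branch on A: set A = false.
Branch on E: set E = false.
Unit clause (C) forces C = true.
Unit clause (!D) forces D = false.
Unit clause (!B) forces B = false.
Every clause now holds.

A ↦ false,  B ↦ false,  C ↦ true,  D ↦ false,  E ↦ false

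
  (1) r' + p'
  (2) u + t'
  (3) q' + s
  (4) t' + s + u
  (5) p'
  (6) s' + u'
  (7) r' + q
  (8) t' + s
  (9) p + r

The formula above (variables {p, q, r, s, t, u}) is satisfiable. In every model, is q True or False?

Suppose q = 0.
Unit clause (p') forces p = 0.
Unit clause (r') forces r = 0.
Now (r) is unsatisfied and unit — conflict.
So every satisfying assignment has q = True.

True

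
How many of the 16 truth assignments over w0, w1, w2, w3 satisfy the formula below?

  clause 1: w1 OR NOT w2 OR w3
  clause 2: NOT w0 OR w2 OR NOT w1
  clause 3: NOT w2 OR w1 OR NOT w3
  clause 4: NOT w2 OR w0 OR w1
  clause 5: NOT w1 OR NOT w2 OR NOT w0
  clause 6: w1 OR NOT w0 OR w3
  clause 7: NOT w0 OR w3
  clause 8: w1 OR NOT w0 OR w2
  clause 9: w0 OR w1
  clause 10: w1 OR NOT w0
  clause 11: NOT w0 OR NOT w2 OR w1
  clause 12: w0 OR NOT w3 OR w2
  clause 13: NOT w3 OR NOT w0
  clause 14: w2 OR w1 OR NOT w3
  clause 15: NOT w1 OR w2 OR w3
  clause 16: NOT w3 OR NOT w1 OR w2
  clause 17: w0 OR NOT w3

1

There are 2^4 = 16 truth assignments over (w0, w1, w2, w3).
Check each against the 17 clauses (columns in the order w0, w1, w2, w3):
  F F F F  ✗ fails (w0 OR w1)
  F F F T  ✗ fails (w0 OR w1)
  F F T F  ✗ fails (w1 OR NOT w2 OR w3)
  F F T T  ✗ fails (NOT w2 OR w1 OR NOT w3)
  F T F F  ✗ fails (NOT w1 OR w2 OR w3)
  F T F T  ✗ fails (w0 OR NOT w3 OR w2)
  F T T F  ✓ satisfies all
  F T T T  ✗ fails (w0 OR NOT w3)
  T F F F  ✗ fails (w1 OR NOT w0 OR w3)
  T F F T  ✗ fails (w1 OR NOT w0 OR w2)
  T F T F  ✗ fails (w1 OR NOT w2 OR w3)
  T F T T  ✗ fails (NOT w2 OR w1 OR NOT w3)
  T T F F  ✗ fails (NOT w0 OR w2 OR NOT w1)
  T T F T  ✗ fails (NOT w0 OR w2 OR NOT w1)
  T T T F  ✗ fails (NOT w1 OR NOT w2 OR NOT w0)
  T T T T  ✗ fails (NOT w1 OR NOT w2 OR NOT w0)
1 of the 16 rows is a model.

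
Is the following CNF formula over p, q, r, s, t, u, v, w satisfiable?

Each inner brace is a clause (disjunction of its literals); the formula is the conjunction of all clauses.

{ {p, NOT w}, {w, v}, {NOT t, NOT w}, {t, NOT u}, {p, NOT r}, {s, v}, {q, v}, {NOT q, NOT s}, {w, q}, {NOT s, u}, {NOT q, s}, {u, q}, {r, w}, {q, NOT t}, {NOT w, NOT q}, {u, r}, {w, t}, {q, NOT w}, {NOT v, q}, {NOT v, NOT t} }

Try p = true.
Try w = true.
(NOT t) alone gives t = false.
(NOT u) alone gives u = false.
(NOT s) alone gives s = false.
(v) alone gives v = true.
(NOT q) alone gives q = false.
That conflicts with the unit clause (q).
Backtrack on w: now try w = false.
(v) alone gives v = true.
(q) alone gives q = true.
(NOT s) alone gives s = false.
That conflicts with the unit clause (s).
Both values of w lead to a conflict.
Backtrack on p: now try p = false.
(NOT w) alone gives w = false.
(v) alone gives v = true.
(NOT r) alone gives r = false.
That conflicts with the unit clause (r).
Both values of p lead to a conflict.
No assignment satisfies every clause.

Unsatisfiable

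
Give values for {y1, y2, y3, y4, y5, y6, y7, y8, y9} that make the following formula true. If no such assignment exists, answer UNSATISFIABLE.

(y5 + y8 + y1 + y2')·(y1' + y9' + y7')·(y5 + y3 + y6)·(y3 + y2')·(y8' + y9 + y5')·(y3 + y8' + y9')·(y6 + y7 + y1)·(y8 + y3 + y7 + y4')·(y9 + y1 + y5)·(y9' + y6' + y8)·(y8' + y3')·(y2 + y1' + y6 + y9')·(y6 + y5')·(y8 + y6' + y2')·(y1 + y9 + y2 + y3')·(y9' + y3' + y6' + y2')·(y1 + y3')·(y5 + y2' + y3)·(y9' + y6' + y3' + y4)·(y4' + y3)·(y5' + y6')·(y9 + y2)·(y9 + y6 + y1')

y1=1; y2=1; y3=1; y4=0; y5=0; y6=0; y7=0; y8=0; y9=1

Case y3 = 1:
From the singleton clause (y8'), y8 = 0.
From the singleton clause (y1), y1 = 1.
Case y9 = 1:
From the singleton clause (y7'), y7 = 0.
From the singleton clause (y6'), y6 = 0.
From the singleton clause (y2), y2 = 1.
From the singleton clause (y5'), y5 = 0.
All clauses hold; y4 can take either value.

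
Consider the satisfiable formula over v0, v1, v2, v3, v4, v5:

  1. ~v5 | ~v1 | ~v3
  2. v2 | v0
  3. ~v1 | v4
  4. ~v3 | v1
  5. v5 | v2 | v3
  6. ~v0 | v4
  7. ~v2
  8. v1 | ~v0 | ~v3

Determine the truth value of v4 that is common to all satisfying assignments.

Suppose v4 = 0.
(~v1) alone gives v1 = 0.
(~v3) alone gives v3 = 0.
(~v0) alone gives v0 = 0.
(v2) alone gives v2 = 1.
Now (~v2) is unsatisfied and unit — conflict.
So every satisfying assignment has v4 = True.

True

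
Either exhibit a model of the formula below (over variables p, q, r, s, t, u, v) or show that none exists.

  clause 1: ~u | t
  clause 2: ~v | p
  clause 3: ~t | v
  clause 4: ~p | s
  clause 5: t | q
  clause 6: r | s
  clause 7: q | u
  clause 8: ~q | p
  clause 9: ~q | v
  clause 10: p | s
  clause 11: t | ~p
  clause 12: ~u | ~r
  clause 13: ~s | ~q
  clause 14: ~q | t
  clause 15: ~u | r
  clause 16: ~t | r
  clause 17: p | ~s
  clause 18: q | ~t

UNSATISFIABLE

Branch on u: set u = 0.
The clause (q) is unit, so q = 1.
The clause (p) is unit, so p = 1.
The clause (s) is unit, so s = 1.
That conflicts with the unit clause (~s).
Backtrack on u: now try u = 1.
The clause (t) is unit, so t = 1.
The clause (v) is unit, so v = 1.
The clause (p) is unit, so p = 1.
The clause (s) is unit, so s = 1.
The clause (~r) is unit, so r = 0.
That conflicts with the unit clause (r).
Both values of u lead to a conflict.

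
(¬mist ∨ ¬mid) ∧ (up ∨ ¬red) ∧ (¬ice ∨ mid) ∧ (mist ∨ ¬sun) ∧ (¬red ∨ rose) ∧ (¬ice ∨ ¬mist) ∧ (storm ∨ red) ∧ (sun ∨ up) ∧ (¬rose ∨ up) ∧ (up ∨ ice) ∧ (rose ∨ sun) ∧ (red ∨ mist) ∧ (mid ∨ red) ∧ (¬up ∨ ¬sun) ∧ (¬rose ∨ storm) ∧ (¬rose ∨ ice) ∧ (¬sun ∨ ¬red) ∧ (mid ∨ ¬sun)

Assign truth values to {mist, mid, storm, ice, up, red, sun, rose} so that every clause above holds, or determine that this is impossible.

mist=False; mid=True; storm=True; ice=True; up=True; red=True; sun=False; rose=True

Case mist = False:
From the singleton clause (¬sun), sun = False.
From the singleton clause (up), up = True.
From the singleton clause (rose), rose = True.
From the singleton clause (red), red = True.
From the singleton clause (storm), storm = True.
From the singleton clause (ice), ice = True.
From the singleton clause (mid), mid = True.
Every clause now holds.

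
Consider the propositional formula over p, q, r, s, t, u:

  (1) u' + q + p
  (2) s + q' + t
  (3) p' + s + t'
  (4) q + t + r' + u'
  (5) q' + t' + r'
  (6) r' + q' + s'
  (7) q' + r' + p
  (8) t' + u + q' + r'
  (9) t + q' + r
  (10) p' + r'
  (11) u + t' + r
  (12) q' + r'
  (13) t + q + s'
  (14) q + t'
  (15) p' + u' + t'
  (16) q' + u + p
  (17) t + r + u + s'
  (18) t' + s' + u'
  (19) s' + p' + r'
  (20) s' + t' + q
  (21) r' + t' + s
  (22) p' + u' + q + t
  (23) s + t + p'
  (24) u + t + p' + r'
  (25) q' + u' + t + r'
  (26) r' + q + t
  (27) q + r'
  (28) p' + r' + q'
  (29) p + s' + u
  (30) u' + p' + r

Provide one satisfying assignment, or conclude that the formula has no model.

Branch on p: set p = 0.
Branch on u: set u = 0.
From the singleton clause (q'), q = 0.
From the singleton clause (t'), t = 0.
From the singleton clause (s'), s = 0.
From the singleton clause (r'), r = 0.
Every clause now holds.

p ↦ 0, q ↦ 0, r ↦ 0, s ↦ 0, t ↦ 0, u ↦ 0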